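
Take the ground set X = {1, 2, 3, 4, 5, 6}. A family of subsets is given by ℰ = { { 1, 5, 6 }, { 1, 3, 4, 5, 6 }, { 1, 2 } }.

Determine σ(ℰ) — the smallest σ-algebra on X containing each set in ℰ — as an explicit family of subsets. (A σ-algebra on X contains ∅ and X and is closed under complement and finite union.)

|σ(ℰ)| = 16.  σ(ℰ) = { {}, { 1 }, { 2 }, { 1, 2 }, { 3, 4 }, { 5, 6 }, { 1, 3, 4 }, { 1, 5, 6 }, { 2, 3, 4 }, { 2, 5, 6 }, { 1, 2, 3, 4 }, { 1, 2, 5, 6 }, { 3, 4, 5, 6 }, { 1, 3, 4, 5, 6 }, { 2, 3, 4, 5, 6 }, X }

Check:
Seed the family with ℰ together with ∅ and X: { {}, { 1, 2 }, { 1, 5, 6 }, { 1, 3, 4, 5, 6 }, X }.
Round 1. New:
  { 2 }  = ᶜ of { 1, 3, 4, 5, 6 }
  { 2, 3, 4 }  = ᶜ of { 1, 5, 6 }
  { 1, 2, 5, 6 }  = { 1, 5, 6 } ∪ { 1, 2 }
  { 3, 4, 5, 6 }  = ᶜ of { 1, 2 }
  |family| = 9
Round 2. New:
  { 3, 4 }  = ᶜ of { 1, 2, 5, 6 }
  { 1, 2, 3, 4 }  = { 2, 3, 4 } ∪ { 1, 2 }
  { 2, 3, 4, 5, 6 }  = { 2, 3, 4 } ∪ { 3, 4, 5, 6 }
  |family| = 12
Round 3 adds 2:
  { 1 }  = ᶜ of { 2, 3, 4, 5, 6 }
  { 5, 6 }  = ᶜ of { 1, 2, 3, 4 }
  |family| = 14
Round 4 (2 new):
  { 1, 3, 4 }  = { 3, 4 } ∪ { 1 }
  { 2, 5, 6 }  = { 5, 6 } ∪ { 2 }
  |family| = 16
After Round 5 the family is unchanged; done.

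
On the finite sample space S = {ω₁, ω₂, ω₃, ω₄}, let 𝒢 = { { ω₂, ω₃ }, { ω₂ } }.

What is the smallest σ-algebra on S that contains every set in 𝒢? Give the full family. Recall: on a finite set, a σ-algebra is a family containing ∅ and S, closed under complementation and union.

Initial family (4 sets): { ∅, { ω₂ }, { ω₂, ω₃ }, S }.
Round 1 (2 new):
  { ω₁, ω₄ }  = ᶜ of { ω₂, ω₃ }
  { ω₁, ω₃, ω₄ }  = ᶜ of { ω₂ }
Round 2: +1 →
  { ω₁, ω₂, ω₄ }  = { ω₁, ω₄ } ∪ { ω₂ }
Round 3: 1 new —
  { ω₃ }  = ᶜ of { ω₁, ω₂, ω₄ }
Round 4: already closed under ᶜ and ∪.

|σ(𝒢)| = 8.  σ(𝒢) = { ∅, { ω₂ }, { ω₃ }, { ω₁, ω₄ }, { ω₂, ω₃ }, { ω₁, ω₂, ω₄ }, { ω₁, ω₃, ω₄ }, S }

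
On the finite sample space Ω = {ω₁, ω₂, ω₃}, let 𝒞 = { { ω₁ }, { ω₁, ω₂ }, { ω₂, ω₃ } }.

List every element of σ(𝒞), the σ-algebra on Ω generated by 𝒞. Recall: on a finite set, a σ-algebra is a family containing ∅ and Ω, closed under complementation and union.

σ(𝒞) = { {}, { ω₁ }, { ω₂ }, { ω₃ }, { ω₁, ω₂ }, { ω₁, ω₃ }, { ω₂, ω₃ }, Ω }

Working:
Seed the family with 𝒞 together with ∅ and Ω: { {}, { ω₁ }, { ω₁, ω₂ }, { ω₂, ω₃ }, Ω }.
Iteration 1 (1 new):
  { ω₃ }  = ᶜ of { ω₁, ω₂ }
  |family| = 6
Iteration 2: +1 →
  { ω₁, ω₃ }  = { ω₃ } ∪ { ω₁ }
  |family| = 7
Iteration 3 adds 1:
  { ω₂ }  = ᶜ of { ω₁, ω₃ }
  |family| = 8
Iteration 4: already closed under ᶜ and ∪.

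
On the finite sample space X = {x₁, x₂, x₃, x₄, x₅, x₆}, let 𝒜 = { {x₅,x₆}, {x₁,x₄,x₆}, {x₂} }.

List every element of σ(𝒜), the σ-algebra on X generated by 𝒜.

|σ(𝒜)| = 32.  σ(𝒜) = { {}, {x₂}, {x₃}, {x₅}, {x₆}, {x₁,x₄}, {x₂,x₃}, {x₂,x₅}, {x₂,x₆}, {x₃,x₅}, {x₃,x₆}, {x₅,x₆}, {x₁,x₂,x₄}, {x₁,x₃,x₄}, {x₁,x₄,x₅}, {x₁,x₄,x₆}, {x₂,x₃,x₅}, {x₂,x₃,x₆}, {x₂,x₅,x₆}, {x₃,x₅,x₆}, {x₁,x₂,x₃,x₄}, {x₁,x₂,x₄,x₅}, {x₁,x₂,x₄,x₆}, {x₁,x₃,x₄,x₅}, {x₁,x₃,x₄,x₆}, {x₁,x₄,x₅,x₆}, {x₂,x₃,x₅,x₆}, {x₁,x₂,x₃,x₄,x₅}, {x₁,x₂,x₃,x₄,x₆}, {x₁,x₂,x₄,x₅,x₆}, {x₁,x₃,x₄,x₅,x₆}, X }

Check:
Initial family (5 sets): { {}, {x₂}, {x₅,x₆}, {x₁,x₄,x₆}, X }.
Pass 1: +6 →
  {x₂,x₃,x₅}  = X∖{x₁,x₄,x₆}
  {x₂,x₅,x₆}  = {x₅,x₆} ∪ {x₂}
  {x₁,x₂,x₃,x₄}  = X∖{x₅,x₆}
  {x₁,x₂,x₄,x₆}  = {x₂} ∪ {x₁,x₄,x₆}
  {x₁,x₄,x₅,x₆}  = {x₅,x₆} ∪ {x₁,x₄,x₆}
  {x₁,x₃,x₄,x₅,x₆}  = X∖{x₂}
  |family| = 11
Pass 2: +7 →
  {x₂,x₃}  = X∖{x₁,x₄,x₅,x₆}
  {x₃,x₅}  = X∖{x₁,x₂,x₄,x₆}
  {x₁,x₃,x₄}  = X∖{x₂,x₅,x₆}
  {x₂,x₃,x₅,x₆}  = {x₅,x₆} ∪ {x₂,x₃,x₅}
  {x₁,x₂,x₃,x₄,x₅}  = {x₂,x₃,x₅} ∪ {x₁,x₂,x₃,x₄}
  {x₁,x₂,x₃,x₄,x₆}  = {x₁,x₂,x₄,x₆} ∪ {x₁,x₂,x₃,x₄}
  {x₁,x₂,x₄,x₅,x₆}  = {x₁,x₂,x₄,x₆} ∪ {x₅,x₆}
  |family| = 18
Pass 3: 7 new —
  {x₃}  = X∖{x₁,x₂,x₄,x₅,x₆}
  {x₅}  = X∖{x₁,x₂,x₃,x₄,x₆}
  {x₆}  = X∖{x₁,x₂,x₃,x₄,x₅}
  {x₁,x₄}  = X∖{x₂,x₃,x₅,x₆}
  {x₃,x₅,x₆}  = {x₅,x₆} ∪ {x₃,x₅}
  {x₁,x₃,x₄,x₅}  = {x₁,x₃,x₄} ∪ {x₃,x₅}
  {x₁,x₃,x₄,x₆}  = {x₁,x₃,x₄} ∪ {x₁,x₄,x₆}
  |family| = 25
Pass 4 (6 new):
  {x₂,x₅}  = X∖{x₁,x₃,x₄,x₆}
  {x₂,x₆}  = X∖{x₁,x₃,x₄,x₅}
  {x₃,x₆}  = {x₆} ∪ {x₃}
  {x₁,x₂,x₄}  = X∖{x₃,x₅,x₆}
  {x₁,x₄,x₅}  = {x₅} ∪ {x₁,x₄}
  {x₂,x₃,x₆}  = {x₆} ∪ {x₂,x₃}
  |family| = 31
Pass 5: +1 →
  {x₁,x₂,x₄,x₅}  = X∖{x₃,x₆}
  |family| = 32
Pass 6: closed — nothing new.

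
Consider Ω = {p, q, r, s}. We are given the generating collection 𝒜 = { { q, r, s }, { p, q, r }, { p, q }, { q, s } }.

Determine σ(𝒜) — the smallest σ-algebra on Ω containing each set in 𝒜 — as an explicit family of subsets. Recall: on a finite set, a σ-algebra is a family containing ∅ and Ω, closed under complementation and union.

Seed the family with 𝒜 together with ∅ and Ω: { ∅, { p, q }, { q, s }, { p, q, r }, { q, r, s }, Ω }.
Round 1. New:
  { p }  = ᶜ of { q, r, s }
  { s }  = ᶜ of { p, q, r }
  { p, r }  = ᶜ of { q, s }
  { r, s }  = ᶜ of { p, q }
  { p, q, s }  = { p, q } ∪ { q, s }
  — 11 sets.
Round 2 adds 3:
  { r }  = ᶜ of { p, q, s }
  { p, s }  = { s } ∪ { p }
  { p, r, s }  = { r, s } ∪ { p, r }
  — 14 sets.
Round 3 (2 new):
  { q }  = ᶜ of { p, r, s }
  { q, r }  = ᶜ of { p, s }
  — 16 sets.
Round 4: closed — nothing new.

Hence σ(𝒜) has 16 members: { ∅, { p }, { q }, { r }, { s }, { p, q }, { p, r }, { p, s }, { q, r }, { q, s }, { r, s }, { p, q, r }, { p, q, s }, { p, r, s }, { q, r, s }, Ω }.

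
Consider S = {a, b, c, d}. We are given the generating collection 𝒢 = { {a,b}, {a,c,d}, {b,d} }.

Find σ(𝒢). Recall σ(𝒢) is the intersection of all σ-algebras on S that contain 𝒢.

Answer: σ(𝒢) = { {}, {a}, {b}, {c}, {d}, {a,b}, {a,c}, {a,d}, {b,c}, {b,d}, {c,d}, {a,b,c}, {a,b,d}, {a,c,d}, {b,c,d}, S }

Trace:
Initial family (5 sets): { {}, {a,b}, {b,d}, {a,c,d}, S }.
Round 1: 4 new —
  {b}  = ᶜ of {a,c,d}
  {a,c}  = ᶜ of {b,d}
  {c,d}  = ᶜ of {a,b}
  {a,b,d}  = {a,b} ∪ {b,d}
Round 2: 3 new —
  {c}  = ᶜ of {a,b,d}
  {a,b,c}  = {a,b} ∪ {a,c}
  {b,c,d}  = {c,d} ∪ {b}
Round 3 adds 3:
  {a}  = ᶜ of {b,c,d}
  {d}  = ᶜ of {a,b,c}
  {b,c}  = {c} ∪ {b}
Round 4: 1 new —
  {a,d}  = ᶜ of {b,c}
Round 5: no new sets; the family is a σ-algebra.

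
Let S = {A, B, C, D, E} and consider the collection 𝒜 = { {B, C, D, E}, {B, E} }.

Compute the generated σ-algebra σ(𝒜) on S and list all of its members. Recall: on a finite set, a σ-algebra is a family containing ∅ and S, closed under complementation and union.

Seed the family with 𝒜 together with ∅ and S: { {}, {B, E}, {B, C, D, E}, S }.
Iteration 1 adds 2:
  {A}  = {B, C, D, E}ᶜ
  {A, C, D}  = {B, E}ᶜ
  (now 6)
Iteration 2 adds 1:
  {A, B, E}  = {B, E} ∪ {A}
  (now 7)
Iteration 3 (1 new):
  {C, D}  = {A, B, E}ᶜ
  (now 8)
Iteration 4: no new sets; the family is a σ-algebra.

σ(𝒜) = { {}, {A}, {B, E}, {C, D}, {A, B, E}, {A, C, D}, {B, C, D, E}, S }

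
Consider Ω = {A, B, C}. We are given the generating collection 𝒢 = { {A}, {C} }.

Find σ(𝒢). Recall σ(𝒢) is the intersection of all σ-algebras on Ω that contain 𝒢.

Begin from { ∅, {A}, {C}, Ω } (that is, 𝒢 plus ∅ and Ω).
Round 1. New:
  {A, B}  = ᶜ of {C}
  {A, C}  = {C} ∪ {A}
  {B, C}  = ᶜ of {A}
  [7 total]
Round 2. New:
  {B}  = ᶜ of {A, C}
  [8 total]
Round 3: stable.

Therefore σ(𝒢) = { ∅, {A}, {B}, {C}, {A, B}, {A, C}, {B, C}, Ω } (|σ(𝒢)| = 8).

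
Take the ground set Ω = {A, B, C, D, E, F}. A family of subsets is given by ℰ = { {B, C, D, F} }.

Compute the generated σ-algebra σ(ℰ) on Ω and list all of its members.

σ(ℰ) (4 sets): { ∅, {A, E}, {B, C, D, F}, Ω }

Trace:
Start: ℰ ∪ {∅, Ω} = { ∅, {B, C, D, F}, Ω }.
Pass 1 (1 new):
  {A, E}  = Ω∖{B, C, D, F}
Pass 2: no new sets; the family is a σ-algebra.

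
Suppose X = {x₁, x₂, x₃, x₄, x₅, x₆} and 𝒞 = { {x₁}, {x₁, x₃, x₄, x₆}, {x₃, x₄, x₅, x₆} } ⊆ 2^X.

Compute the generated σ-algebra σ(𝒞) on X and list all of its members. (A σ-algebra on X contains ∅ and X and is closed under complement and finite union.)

Take S₀ = 𝒞 ∪ {∅, X} = { {}, {x₁}, {x₁, x₃, x₄, x₆}, {x₃, x₄, x₅, x₆}, X }.
Iteration 1. New:
  {x₁, x₂}  = X∖{x₃, x₄, x₅, x₆}
  {x₂, x₅}  = X∖{x₁, x₃, x₄, x₆}
  {x₁, x₃, x₄, x₅, x₆}  = {x₁, x₃, x₄, x₆} ∪ {x₃, x₄, x₅, x₆}
  {x₂, x₃, x₄, x₅, x₆}  = X∖{x₁}
  [9 total]
Iteration 2: 3 new —
  {x₂}  = X∖{x₁, x₃, x₄, x₅, x₆}
  {x₁, x₂, x₅}  = {x₂, x₅} ∪ {x₁, x₂}
  {x₁, x₂, x₃, x₄, x₆}  = {x₁, x₂} ∪ {x₁, x₃, x₄, x₆}
  [12 total]
Iteration 3 (2 new):
  {x₅}  = X∖{x₁, x₂, x₃, x₄, x₆}
  {x₃, x₄, x₆}  = X∖{x₁, x₂, x₅}
  [14 total]
Iteration 4. New:
  {x₁, x₅}  = {x₅} ∪ {x₁}
  {x₂, x₃, x₄, x₆}  = {x₂} ∪ {x₃, x₄, x₆}
  [16 total]
Iteration 5: stable.

|σ(𝒞)| = 16.  σ(𝒞) = { {}, {x₁}, {x₂}, {x₅}, {x₁, x₂}, {x₁, x₅}, {x₂, x₅}, {x₁, x₂, x₅}, {x₃, x₄, x₆}, {x₁, x₃, x₄, x₆}, {x₂, x₃, x₄, x₆}, {x₃, x₄, x₅, x₆}, {x₁, x₂, x₃, x₄, x₆}, {x₁, x₃, x₄, x₅, x₆}, {x₂, x₃, x₄, x₅, x₆}, X }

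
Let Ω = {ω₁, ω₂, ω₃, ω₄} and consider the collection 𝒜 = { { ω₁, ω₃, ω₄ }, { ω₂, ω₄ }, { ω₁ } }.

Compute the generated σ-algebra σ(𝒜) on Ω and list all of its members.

Initial family (5 sets): { {}, { ω₁ }, { ω₂, ω₄ }, { ω₁, ω₃, ω₄ }, Ω }.
Pass 1 adds 4:
  { ω₂ }  = complement { ω₁, ω₃, ω₄ }
  { ω₁, ω₃ }  = complement { ω₂, ω₄ }
  { ω₁, ω₂, ω₄ }  = { ω₂, ω₄ } ∪ { ω₁ }
  { ω₂, ω₃, ω₄ }  = complement { ω₁ }
Pass 2. New:
  { ω₃ }  = complement { ω₁, ω₂, ω₄ }
  { ω₁, ω₂ }  = { ω₂ } ∪ { ω₁ }
  { ω₁, ω₂, ω₃ }  = { ω₂ } ∪ { ω₁, ω₃ }
Pass 3. New:
  { ω₄ }  = complement { ω₁, ω₂, ω₃ }
  { ω₂, ω₃ }  = { ω₃ } ∪ { ω₂ }
  { ω₃, ω₄ }  = complement { ω₁, ω₂ }
Pass 4: +1 →
  { ω₁, ω₄ }  = complement { ω₂, ω₃ }
Pass 5: closed — nothing new.

Therefore σ(𝒜) = { {}, { ω₁ }, { ω₂ }, { ω₃ }, { ω₄ }, { ω₁, ω₂ }, { ω₁, ω₃ }, { ω₁, ω₄ }, { ω₂, ω₃ }, { ω₂, ω₄ }, { ω₃, ω₄ }, { ω₁, ω₂, ω₃ }, { ω₁, ω₂, ω₄ }, { ω₁, ω₃, ω₄ }, { ω₂, ω₃, ω₄ }, Ω } (|σ(𝒜)| = 16).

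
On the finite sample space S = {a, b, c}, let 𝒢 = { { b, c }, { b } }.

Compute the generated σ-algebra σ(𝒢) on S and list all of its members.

σ(𝒢) = { {  }, { a }, { b }, { c }, { a, b }, { a, c }, { b, c }, S }

Trace:
Start: 𝒢 ∪ {∅, S} = { {  }, { b }, { b, c }, S }.
Step 1: +2 →
  { a }  = { b, c }ᶜ
  { a, c }  = { b }ᶜ
Step 2: 1 new —
  { a, b }  = { b } ∪ { a }
Step 3: +1 →
  { c }  = { a, b }ᶜ
Step 4: stable.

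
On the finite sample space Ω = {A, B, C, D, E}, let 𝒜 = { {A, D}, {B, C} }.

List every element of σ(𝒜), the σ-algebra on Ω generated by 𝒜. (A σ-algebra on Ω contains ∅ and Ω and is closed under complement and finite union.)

Start: 𝒜 ∪ {∅, Ω} = { ∅, {A, D}, {B, C}, Ω }.
Round 1 (3 new):
  {A, D, E}  = Ω∖{B, C}
  {B, C, E}  = Ω∖{A, D}
  {A, B, C, D}  = {B, C} ∪ {A, D}
  (now 7)
Round 2 (1 new):
  {E}  = Ω∖{A, B, C, D}
  (now 8)
Round 3: no new sets; the family is a σ-algebra.

Hence σ(𝒜) has 8 members: { ∅, {E}, {A, D}, {B, C}, {A, D, E}, {B, C, E}, {A, B, C, D}, Ω }.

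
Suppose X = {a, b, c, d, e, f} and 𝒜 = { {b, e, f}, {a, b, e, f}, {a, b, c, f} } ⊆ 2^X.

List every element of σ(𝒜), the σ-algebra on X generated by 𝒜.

Begin from { {}, {b, e, f}, {a, b, c, f}, {a, b, e, f}, X } (that is, 𝒜 plus ∅ and X).
Step 1: +4 →
  {c, d}  = complement {a, b, e, f}
  {d, e}  = complement {a, b, c, f}
  {a, c, d}  = complement {b, e, f}
  {a, b, c, e, f}  = {b, e, f} ∪ {a, b, c, f}
  [9 total]
Step 2 (7 new):
  {d}  = complement {a, b, c, e, f}
  {c, d, e}  = {c, d} ∪ {d, e}
  {a, c, d, e}  = {d, e} ∪ {a, c, d}
  {b, d, e, f}  = {b, e, f} ∪ {d, e}
  {a, b, c, d, f}  = {c, d} ∪ {a, b, c, f}
  {a, b, d, e, f}  = {d, e} ∪ {a, b, e, f}
  {b, c, d, e, f}  = {c, d} ∪ {b, e, f}
  [16 total]
Step 3: 6 new —
  {a}  = complement {b, c, d, e, f}
  {c}  = complement {a, b, d, e, f}
  {e}  = complement {a, b, c, d, f}
  {a, c}  = complement {b, d, e, f}
  {b, f}  = complement {a, c, d, e}
  {a, b, f}  = complement {c, d, e}
  [22 total]
Step 4 adds 10:
  {a, d}  = {a} ∪ {d}
  {a, e}  = {a} ∪ {e}
  {c, e}  = {e} ∪ {c}
  {a, c, e}  = {e} ∪ {a, c}
  {a, d, e}  = {a} ∪ {d, e}
  {b, c, f}  = {b, f} ∪ {c}
  {b, d, f}  = {b, f} ∪ {d}
  {a, b, d, f}  = {d} ∪ {a, b, f}
  {b, c, d, f}  = {c, d} ∪ {b, f}
  {b, c, e, f}  = {b, e, f} ∪ {c}
  [32 total]
After Step 5 the family is unchanged; done.

|σ(𝒜)| = 32.  σ(𝒜) = { {}, {a}, {c}, {d}, {e}, {a, c}, {a, d}, {a, e}, {b, f}, {c, d}, {c, e}, {d, e}, {a, b, f}, {a, c, d}, {a, c, e}, {a, d, e}, {b, c, f}, {b, d, f}, {b, e, f}, {c, d, e}, {a, b, c, f}, {a, b, d, f}, {a, b, e, f}, {a, c, d, e}, {b, c, d, f}, {b, c, e, f}, {b, d, e, f}, {a, b, c, d, f}, {a, b, c, e, f}, {a, b, d, e, f}, {b, c, d, e, f}, X }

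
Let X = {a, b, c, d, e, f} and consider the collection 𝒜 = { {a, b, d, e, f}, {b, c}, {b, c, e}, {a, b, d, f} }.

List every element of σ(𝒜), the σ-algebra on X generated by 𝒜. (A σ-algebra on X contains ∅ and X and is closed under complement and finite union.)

σ(𝒜) (16 sets): { {}, {b}, {c}, {e}, {b, c}, {b, e}, {c, e}, {a, d, f}, {b, c, e}, {a, b, d, f}, {a, c, d, f}, {a, d, e, f}, {a, b, c, d, f}, {a, b, d, e, f}, {a, c, d, e, f}, X }

Trace:
Begin from { {}, {b, c}, {b, c, e}, {a, b, d, f}, {a, b, d, e, f}, X } (that is, 𝒜 plus ∅ and X).
Pass 1 (5 new):
  {c}  = ᶜ of {a, b, d, e, f}
  {c, e}  = ᶜ of {a, b, d, f}
  {a, d, f}  = ᶜ of {b, c, e}
  {a, d, e, f}  = ᶜ of {b, c}
  {a, b, c, d, f}  = {b, c} ∪ {a, b, d, f}
  (now 11)
Pass 2. New:
  {e}  = ᶜ of {a, b, c, d, f}
  {a, c, d, f}  = {a, d, f} ∪ {c}
  {a, c, d, e, f}  = {a, d, e, f} ∪ {c}
  (now 14)
Pass 3 (2 new):
  {b}  = ᶜ of {a, c, d, e, f}
  {b, e}  = ᶜ of {a, c, d, f}
  (now 16)
Pass 4: stable.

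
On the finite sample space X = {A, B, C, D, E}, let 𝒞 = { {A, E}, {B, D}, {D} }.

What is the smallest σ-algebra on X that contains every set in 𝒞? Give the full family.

Answer: σ(𝒞) = { ∅, {B}, {C}, {D}, {A, E}, {B, C}, {B, D}, {C, D}, {A, B, E}, {A, C, E}, {A, D, E}, {B, C, D}, {A, B, C, E}, {A, B, D, E}, {A, C, D, E}, X }

Check:
Begin from { ∅, {D}, {A, E}, {B, D}, X } (that is, 𝒞 plus ∅ and X).
Iteration 1 adds 5:
  {A, C, E}  = complement {B, D}
  {A, D, E}  = {A, E} ∪ {D}
  {B, C, D}  = complement {A, E}
  {A, B, C, E}  = complement {D}
  {A, B, D, E}  = {A, E} ∪ {B, D}
  |family| = 10
Iteration 2: +3 →
  {C}  = complement {A, B, D, E}
  {B, C}  = complement {A, D, E}
  {A, C, D, E}  = {A, D, E} ∪ {A, C, E}
  |family| = 13
Iteration 3 adds 2:
  {B}  = complement {A, C, D, E}
  {C, D}  = {C} ∪ {D}
  |family| = 15
Iteration 4: +1 →
  {A, B, E}  = complement {C, D}
  |family| = 16
Iteration 5: already closed under ᶜ and ∪.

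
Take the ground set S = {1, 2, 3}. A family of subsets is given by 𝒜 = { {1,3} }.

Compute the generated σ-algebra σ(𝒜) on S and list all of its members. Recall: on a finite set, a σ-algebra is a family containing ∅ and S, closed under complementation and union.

Begin from { {}, {1,3}, S } (that is, 𝒜 plus ∅ and S).
Iteration 1: 1 new —
  {2}  = {1,3}ᶜ
  (now 4)
Iteration 2: closed — nothing new.

Therefore σ(𝒜) = { {}, {2}, {1,3}, S } (|σ(𝒜)| = 4).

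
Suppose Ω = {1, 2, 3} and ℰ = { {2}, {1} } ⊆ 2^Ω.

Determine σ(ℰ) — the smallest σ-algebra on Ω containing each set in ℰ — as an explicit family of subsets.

Seed the family with ℰ together with ∅ and Ω: { ∅, {1}, {2}, Ω }.
Step 1 adds 3:
  {1, 2}  = {2} ∪ {1}
  {1, 3}  = complement {2}
  {2, 3}  = complement {1}
  — 7 sets.
Step 2. New:
  {3}  = complement {1, 2}
  — 8 sets.
Step 3: closed — nothing new.

Therefore σ(ℰ) = { ∅, {1}, {2}, {3}, {1, 2}, {1, 3}, {2, 3}, Ω } (|σ(ℰ)| = 8).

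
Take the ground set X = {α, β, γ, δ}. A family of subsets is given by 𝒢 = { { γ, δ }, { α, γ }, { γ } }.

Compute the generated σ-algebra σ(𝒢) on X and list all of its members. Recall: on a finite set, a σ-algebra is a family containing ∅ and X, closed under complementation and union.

Seed the family with 𝒢 together with ∅ and X: { {}, { γ }, { α, γ }, { γ, δ }, X }.
Pass 1 adds 4:
  { α, β }  = complement { γ, δ }
  { β, δ }  = complement { α, γ }
  { α, β, δ }  = complement { γ }
  { α, γ, δ }  = { γ, δ } ∪ { α, γ }
  [9 total]
Pass 2 adds 3:
  { β }  = complement { α, γ, δ }
  { α, β, γ }  = { α, β } ∪ { γ }
  { β, γ, δ }  = { γ, δ } ∪ { β, δ }
  [12 total]
Pass 3: 3 new —
  { α }  = complement { β, γ, δ }
  { δ }  = complement { α, β, γ }
  { β, γ }  = { γ } ∪ { β }
  [15 total]
Pass 4. New:
  { α, δ }  = complement { β, γ }
  [16 total]
Pass 5: closed — nothing new.

σ(𝒢) = { {}, { α }, { β }, { γ }, { δ }, { α, β }, { α, γ }, { α, δ }, { β, γ }, { β, δ }, { γ, δ }, { α, β, γ }, { α, β, δ }, { α, γ, δ }, { β, γ, δ }, X }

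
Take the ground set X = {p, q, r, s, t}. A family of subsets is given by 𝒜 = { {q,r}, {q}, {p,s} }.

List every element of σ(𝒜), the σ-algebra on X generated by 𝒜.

Take S₀ = 𝒜 ∪ {∅, X} = { {}, {q}, {p,s}, {q,r}, X }.
Round 1: +5 →
  {p,q,s}  = {p,s} ∪ {q}
  {p,s,t}  = ᶜ of {q,r}
  {q,r,t}  = ᶜ of {p,s}
  {p,q,r,s}  = {q,r} ∪ {p,s}
  {p,r,s,t}  = ᶜ of {q}
  — 10 sets.
Round 2. New:
  {t}  = ᶜ of {p,q,r,s}
  {r,t}  = ᶜ of {p,q,s}
  {p,q,s,t}  = {p,s,t} ∪ {q}
  — 13 sets.
Round 3 adds 2:
  {r}  = ᶜ of {p,q,s,t}
  {q,t}  = {q} ∪ {t}
  — 15 sets.
Round 4: 1 new —
  {p,r,s}  = ᶜ of {q,t}
  — 16 sets.
Round 5 adds nothing — fixpoint reached.

σ(𝒜) = { {}, {q}, {r}, {t}, {p,s}, {q,r}, {q,t}, {r,t}, {p,q,s}, {p,r,s}, {p,s,t}, {q,r,t}, {p,q,r,s}, {p,q,s,t}, {p,r,s,t}, X }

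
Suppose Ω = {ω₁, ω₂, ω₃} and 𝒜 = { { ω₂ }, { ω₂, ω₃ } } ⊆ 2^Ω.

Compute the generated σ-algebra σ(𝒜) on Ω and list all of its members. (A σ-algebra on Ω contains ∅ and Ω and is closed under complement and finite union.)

Answer: σ(𝒜) = { {}, { ω₁ }, { ω₂ }, { ω₃ }, { ω₁, ω₂ }, { ω₁, ω₃ }, { ω₂, ω₃ }, Ω }

Derivation:
Begin from { {}, { ω₂ }, { ω₂, ω₃ }, Ω } (that is, 𝒜 plus ∅ and Ω).
Pass 1 adds 2:
  { ω₁ }  = complement { ω₂, ω₃ }
  { ω₁, ω₃ }  = complement { ω₂ }
  [6 total]
Pass 2 (1 new):
  { ω₁, ω₂ }  = { ω₂ } ∪ { ω₁ }
  [7 total]
Pass 3 adds 1:
  { ω₃ }  = complement { ω₁, ω₂ }
  [8 total]
Pass 4 adds nothing — fixpoint reached.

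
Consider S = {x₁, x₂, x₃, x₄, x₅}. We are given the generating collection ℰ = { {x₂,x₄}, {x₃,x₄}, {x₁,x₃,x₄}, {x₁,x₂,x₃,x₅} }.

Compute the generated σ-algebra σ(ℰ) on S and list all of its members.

Initial family (6 sets): { ∅, {x₂,x₄}, {x₃,x₄}, {x₁,x₃,x₄}, {x₁,x₂,x₃,x₅}, S }.
Step 1 (6 new):
  {x₄}  = complement {x₁,x₂,x₃,x₅}
  {x₂,x₅}  = complement {x₁,x₃,x₄}
  {x₁,x₂,x₅}  = complement {x₃,x₄}
  {x₁,x₃,x₅}  = complement {x₂,x₄}
  {x₂,x₃,x₄}  = {x₃,x₄} ∪ {x₂,x₄}
  {x₁,x₂,x₃,x₄}  = {x₁,x₃,x₄} ∪ {x₂,x₄}
  (now 12)
Step 2: 6 new —
  {x₅}  = complement {x₁,x₂,x₃,x₄}
  {x₁,x₅}  = complement {x₂,x₃,x₄}
  {x₂,x₄,x₅}  = {x₂,x₅} ∪ {x₄}
  {x₁,x₂,x₄,x₅}  = {x₁,x₂,x₅} ∪ {x₄}
  {x₁,x₃,x₄,x₅}  = {x₃,x₄} ∪ {x₁,x₃,x₅}
  {x₂,x₃,x₄,x₅}  = {x₂,x₅} ∪ {x₃,x₄}
  (now 18)
Step 3 (7 new):
  {x₁}  = complement {x₂,x₃,x₄,x₅}
  {x₂}  = complement {x₁,x₃,x₄,x₅}
  {x₃}  = complement {x₁,x₂,x₄,x₅}
  {x₁,x₃}  = complement {x₂,x₄,x₅}
  {x₄,x₅}  = {x₄} ∪ {x₅}
  {x₁,x₄,x₅}  = {x₁,x₅} ∪ {x₄}
  {x₃,x₄,x₅}  = {x₃,x₄} ∪ {x₅}
  (now 25)
Step 4 (7 new):
  {x₁,x₂}  = complement {x₃,x₄,x₅}
  {x₁,x₄}  = {x₄} ∪ {x₁}
  {x₂,x₃}  = complement {x₁,x₄,x₅}
  {x₃,x₅}  = {x₅} ∪ {x₃}
  {x₁,x₂,x₃}  = complement {x₄,x₅}
  {x₁,x₂,x₄}  = {x₂,x₄} ∪ {x₁}
  {x₂,x₃,x₅}  = {x₂,x₅} ∪ {x₃}
  (now 32)
Step 5: already closed under ᶜ and ∪.

Hence σ(ℰ) has 32 members: { ∅, {x₁}, {x₂}, {x₃}, {x₄}, {x₅}, {x₁,x₂}, {x₁,x₃}, {x₁,x₄}, {x₁,x₅}, {x₂,x₃}, {x₂,x₄}, {x₂,x₅}, {x₃,x₄}, {x₃,x₅}, {x₄,x₅}, {x₁,x₂,x₃}, {x₁,x₂,x₄}, {x₁,x₂,x₅}, {x₁,x₃,x₄}, {x₁,x₃,x₅}, {x₁,x₄,x₅}, {x₂,x₃,x₄}, {x₂,x₃,x₅}, {x₂,x₄,x₅}, {x₃,x₄,x₅}, {x₁,x₂,x₃,x₄}, {x₁,x₂,x₃,x₅}, {x₁,x₂,x₄,x₅}, {x₁,x₃,x₄,x₅}, {x₂,x₃,x₄,x₅}, S }.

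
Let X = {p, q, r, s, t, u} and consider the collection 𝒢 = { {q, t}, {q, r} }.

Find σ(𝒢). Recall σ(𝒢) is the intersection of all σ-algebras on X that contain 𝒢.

Start: 𝒢 ∪ {∅, X} = { {}, {q, r}, {q, t}, X }.
Round 1 adds 3:
  {q, r, t}  = {q, t} ∪ {q, r}
  {p, r, s, u}  = {q, t}ᶜ
  {p, s, t, u}  = {q, r}ᶜ
  [7 total]
Round 2 (4 new):
  {p, s, u}  = {q, r, t}ᶜ
  {p, q, r, s, u}  = {q, r} ∪ {p, r, s, u}
  {p, q, s, t, u}  = {q, t} ∪ {p, s, t, u}
  {p, r, s, t, u}  = {p, r, s, u} ∪ {p, s, t, u}
  [11 total]
Round 3: 3 new —
  {q}  = {p, r, s, t, u}ᶜ
  {r}  = {p, q, s, t, u}ᶜ
  {t}  = {p, q, r, s, u}ᶜ
  [14 total]
Round 4. New:
  {r, t}  = {r} ∪ {t}
  {p, q, s, u}  = {q} ∪ {p, s, u}
  [16 total]
After Round 5 the family is unchanged; done.

Therefore σ(𝒢) = { {}, {q}, {r}, {t}, {q, r}, {q, t}, {r, t}, {p, s, u}, {q, r, t}, {p, q, s, u}, {p, r, s, u}, {p, s, t, u}, {p, q, r, s, u}, {p, q, s, t, u}, {p, r, s, t, u}, X } (|σ(𝒢)| = 16).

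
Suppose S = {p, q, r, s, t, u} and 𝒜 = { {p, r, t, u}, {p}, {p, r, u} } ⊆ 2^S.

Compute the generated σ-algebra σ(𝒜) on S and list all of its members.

σ(𝒜) = { ∅, {p}, {t}, {p, t}, {q, s}, {r, u}, {p, q, s}, {p, r, u}, {q, s, t}, {r, t, u}, {p, q, s, t}, {p, r, t, u}, {q, r, s, u}, {p, q, r, s, u}, {q, r, s, t, u}, S }

Trace:
Take S₀ = 𝒜 ∪ {∅, S} = { ∅, {p}, {p, r, u}, {p, r, t, u}, S }.
Iteration 1: 3 new —
  {q, s}  = S∖{p, r, t, u}
  {q, s, t}  = S∖{p, r, u}
  {q, r, s, t, u}  = S∖{p}
  — 8 sets.
Iteration 2: 3 new —
  {p, q, s}  = {q, s} ∪ {p}
  {p, q, s, t}  = {q, s, t} ∪ {p}
  {p, q, r, s, u}  = {q, s} ∪ {p, r, u}
  — 11 sets.
Iteration 3: +3 →
  {t}  = S∖{p, q, r, s, u}
  {r, u}  = S∖{p, q, s, t}
  {r, t, u}  = S∖{p, q, s}
  — 14 sets.
Iteration 4 adds 2:
  {p, t}  = {t} ∪ {p}
  {q, r, s, u}  = {r, u} ∪ {q, s}
  — 16 sets.
Iteration 5: closed — nothing new.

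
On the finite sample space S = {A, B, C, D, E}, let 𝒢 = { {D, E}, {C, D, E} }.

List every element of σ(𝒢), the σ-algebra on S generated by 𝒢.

Initial family (4 sets): { {}, {D, E}, {C, D, E}, S }.
Round 1: 2 new —
  {A, B}  = complement {C, D, E}
  {A, B, C}  = complement {D, E}
Round 2 adds 1:
  {A, B, D, E}  = {D, E} ∪ {A, B}
Round 3: 1 new —
  {C}  = complement {A, B, D, E}
Round 4: no new sets; the family is a σ-algebra.

Therefore σ(𝒢) = { {}, {C}, {A, B}, {D, E}, {A, B, C}, {C, D, E}, {A, B, D, E}, S } (|σ(𝒢)| = 8).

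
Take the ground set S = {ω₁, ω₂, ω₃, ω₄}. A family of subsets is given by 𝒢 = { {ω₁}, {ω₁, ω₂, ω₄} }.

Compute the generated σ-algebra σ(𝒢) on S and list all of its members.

Seed the family with 𝒢 together with ∅ and S: { {}, {ω₁}, {ω₁, ω₂, ω₄}, S }.
Step 1: +2 →
  {ω₃}  = {ω₁, ω₂, ω₄}ᶜ
  {ω₂, ω₃, ω₄}  = {ω₁}ᶜ
  — 6 sets.
Step 2 adds 1:
  {ω₁, ω₃}  = {ω₃} ∪ {ω₁}
  — 7 sets.
Step 3 adds 1:
  {ω₂, ω₄}  = {ω₁, ω₃}ᶜ
  — 8 sets.
Step 4: stable.

Therefore σ(𝒢) = { {}, {ω₁}, {ω₃}, {ω₁, ω₃}, {ω₂, ω₄}, {ω₁, ω₂, ω₄}, {ω₂, ω₃, ω₄}, S } (|σ(𝒢)| = 8).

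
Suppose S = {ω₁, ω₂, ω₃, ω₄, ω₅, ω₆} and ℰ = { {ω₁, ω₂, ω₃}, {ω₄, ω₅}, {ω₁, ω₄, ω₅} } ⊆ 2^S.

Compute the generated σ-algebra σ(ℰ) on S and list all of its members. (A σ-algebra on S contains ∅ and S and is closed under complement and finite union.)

Answer: σ(ℰ) = { {}, {ω₁}, {ω₆}, {ω₁, ω₆}, {ω₂, ω₃}, {ω₄, ω₅}, {ω₁, ω₂, ω₃}, {ω₁, ω₄, ω₅}, {ω₂, ω₃, ω₆}, {ω₄, ω₅, ω₆}, {ω₁, ω₂, ω₃, ω₆}, {ω₁, ω₄, ω₅, ω₆}, {ω₂, ω₃, ω₄, ω₅}, {ω₁, ω₂, ω₃, ω₄, ω₅}, {ω₂, ω₃, ω₄, ω₅, ω₆}, S }

Check:
Begin from { {}, {ω₄, ω₅}, {ω₁, ω₂, ω₃}, {ω₁, ω₄, ω₅}, S } (that is, ℰ plus ∅ and S).
Pass 1 adds 4:
  {ω₂, ω₃, ω₆}  = ᶜ of {ω₁, ω₄, ω₅}
  {ω₄, ω₅, ω₆}  = ᶜ of {ω₁, ω₂, ω₃}
  {ω₁, ω₂, ω₃, ω₆}  = ᶜ of {ω₄, ω₅}
  {ω₁, ω₂, ω₃, ω₄, ω₅}  = {ω₄, ω₅} ∪ {ω₁, ω₂, ω₃}
  (now 9)
Pass 2: +3 →
  {ω₆}  = ᶜ of {ω₁, ω₂, ω₃, ω₄, ω₅}
  {ω₁, ω₄, ω₅, ω₆}  = {ω₁, ω₄, ω₅} ∪ {ω₄, ω₅, ω₆}
  {ω₂, ω₃, ω₄, ω₅, ω₆}  = {ω₂, ω₃, ω₆} ∪ {ω₄, ω₅}
  (now 12)
Pass 3. New:
  {ω₁}  = ᶜ of {ω₂, ω₃, ω₄, ω₅, ω₆}
  {ω₂, ω₃}  = ᶜ of {ω₁, ω₄, ω₅, ω₆}
  (now 14)
Pass 4: +2 →
  {ω₁, ω₆}  = {ω₁} ∪ {ω₆}
  {ω₂, ω₃, ω₄, ω₅}  = {ω₄, ω₅} ∪ {ω₂, ω₃}
  (now 16)
After Pass 5 the family is unchanged; done.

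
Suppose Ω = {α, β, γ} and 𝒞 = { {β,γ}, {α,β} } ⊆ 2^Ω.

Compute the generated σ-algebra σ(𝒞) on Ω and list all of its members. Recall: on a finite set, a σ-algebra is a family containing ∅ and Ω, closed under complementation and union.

Take S₀ = 𝒞 ∪ {∅, Ω} = { ∅, {α,β}, {β,γ}, Ω }.
Round 1: +2 →
  {α}  = complement {β,γ}
  {γ}  = complement {α,β}
  |family| = 6
Round 2 (1 new):
  {α,γ}  = {γ} ∪ {α}
  |family| = 7
Round 3. New:
  {β}  = complement {α,γ}
  |family| = 8
Round 4: closed — nothing new.

σ(𝒞) = { ∅, {α}, {β}, {γ}, {α,β}, {α,γ}, {β,γ}, Ω }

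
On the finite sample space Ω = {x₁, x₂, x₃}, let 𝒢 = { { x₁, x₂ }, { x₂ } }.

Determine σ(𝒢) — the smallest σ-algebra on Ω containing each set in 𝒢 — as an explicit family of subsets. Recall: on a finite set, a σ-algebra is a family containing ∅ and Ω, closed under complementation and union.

Take S₀ = 𝒢 ∪ {∅, Ω} = { ∅, { x₂ }, { x₁, x₂ }, Ω }.
Iteration 1. New:
  { x₃ }  = Ω∖{ x₁, x₂ }
  { x₁, x₃ }  = Ω∖{ x₂ }
  |family| = 6
Iteration 2 (1 new):
  { x₂, x₃ }  = { x₃ } ∪ { x₂ }
  |family| = 7
Iteration 3. New:
  { x₁ }  = Ω∖{ x₂, x₃ }
  |family| = 8
Iteration 4: already closed under ᶜ and ∪.

σ(𝒢) = { ∅, { x₁ }, { x₂ }, { x₃ }, { x₁, x₂ }, { x₁, x₃ }, { x₂, x₃ }, Ω }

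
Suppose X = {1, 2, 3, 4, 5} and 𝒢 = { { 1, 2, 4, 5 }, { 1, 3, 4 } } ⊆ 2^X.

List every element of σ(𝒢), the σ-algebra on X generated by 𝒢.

Initial family (4 sets): { ∅, { 1, 3, 4 }, { 1, 2, 4, 5 }, X }.
Step 1: 2 new —
  { 3 }  = ᶜ of { 1, 2, 4, 5 }
  { 2, 5 }  = ᶜ of { 1, 3, 4 }
Step 2 adds 1:
  { 2, 3, 5 }  = { 3 } ∪ { 2, 5 }
Step 3 adds 1:
  { 1, 4 }  = ᶜ of { 2, 3, 5 }
Step 4: no new sets; the family is a σ-algebra.

σ(𝒢) = { ∅, { 3 }, { 1, 4 }, { 2, 5 }, { 1, 3, 4 }, { 2, 3, 5 }, { 1, 2, 4, 5 }, X }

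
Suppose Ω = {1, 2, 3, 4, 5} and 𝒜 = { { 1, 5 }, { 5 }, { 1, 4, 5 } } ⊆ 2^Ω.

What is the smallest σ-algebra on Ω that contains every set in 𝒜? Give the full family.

σ(𝒜) = { {  }, { 1 }, { 4 }, { 5 }, { 1, 4 }, { 1, 5 }, { 2, 3 }, { 4, 5 }, { 1, 2, 3 }, { 1, 4, 5 }, { 2, 3, 4 }, { 2, 3, 5 }, { 1, 2, 3, 4 }, { 1, 2, 3, 5 }, { 2, 3, 4, 5 }, Ω }

Trace:
Take S₀ = 𝒜 ∪ {∅, Ω} = { {  }, { 5 }, { 1, 5 }, { 1, 4, 5 }, Ω }.
Step 1: 3 new —
  { 2, 3 }  = ᶜ of { 1, 4, 5 }
  { 2, 3, 4 }  = ᶜ of { 1, 5 }
  { 1, 2, 3, 4 }  = ᶜ of { 5 }
  [8 total]
Step 2: +3 →
  { 2, 3, 5 }  = { 2, 3 } ∪ { 5 }
  { 1, 2, 3, 5 }  = { 2, 3 } ∪ { 1, 5 }
  { 2, 3, 4, 5 }  = { 2, 3, 4 } ∪ { 5 }
  [11 total]
Step 3: +3 →
  { 1 }  = ᶜ of { 2, 3, 4, 5 }
  { 4 }  = ᶜ of { 1, 2, 3, 5 }
  { 1, 4 }  = ᶜ of { 2, 3, 5 }
  [14 total]
Step 4 adds 2:
  { 4, 5 }  = { 4 } ∪ { 5 }
  { 1, 2, 3 }  = { 2, 3 } ∪ { 1 }
  [16 total]
After Step 5 the family is unchanged; done.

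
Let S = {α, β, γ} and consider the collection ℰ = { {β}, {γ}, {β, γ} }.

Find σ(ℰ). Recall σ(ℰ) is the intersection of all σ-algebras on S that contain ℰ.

|σ(ℰ)| = 8.  σ(ℰ) = { {}, {α}, {β}, {γ}, {α, β}, {α, γ}, {β, γ}, S }

Derivation:
Take S₀ = ℰ ∪ {∅, S} = { {}, {β}, {γ}, {β, γ}, S }.
Pass 1 (3 new):
  {α}  = ᶜ of {β, γ}
  {α, β}  = ᶜ of {γ}
  {α, γ}  = ᶜ of {β}
  |family| = 8
Pass 2: already closed under ᶜ and ∪.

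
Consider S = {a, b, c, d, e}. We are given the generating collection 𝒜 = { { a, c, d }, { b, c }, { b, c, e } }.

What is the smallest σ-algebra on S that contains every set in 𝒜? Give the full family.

Take S₀ = 𝒜 ∪ {∅, S} = { {}, { b, c }, { a, c, d }, { b, c, e }, S }.
Round 1: +4 →
  { a, d }  = S∖{ b, c, e }
  { b, e }  = S∖{ a, c, d }
  { a, d, e }  = S∖{ b, c }
  { a, b, c, d }  = { a, c, d } ∪ { b, c }
  (now 9)
Round 2: +3 →
  { e }  = S∖{ a, b, c, d }
  { a, b, d, e }  = { a, d, e } ∪ { b, e }
  { a, c, d, e }  = { a, d, e } ∪ { a, c, d }
  (now 12)
Round 3. New:
  { b }  = S∖{ a, c, d, e }
  { c }  = S∖{ a, b, d, e }
  (now 14)
Round 4: +2 →
  { c, e }  = { c } ∪ { e }
  { a, b, d }  = { a, d } ∪ { b }
  (now 16)
Round 5: already closed under ᶜ and ∪.

Therefore σ(𝒜) = { {}, { b }, { c }, { e }, { a, d }, { b, c }, { b, e }, { c, e }, { a, b, d }, { a, c, d }, { a, d, e }, { b, c, e }, { a, b, c, d }, { a, b, d, e }, { a, c, d, e }, S } (|σ(𝒜)| = 16).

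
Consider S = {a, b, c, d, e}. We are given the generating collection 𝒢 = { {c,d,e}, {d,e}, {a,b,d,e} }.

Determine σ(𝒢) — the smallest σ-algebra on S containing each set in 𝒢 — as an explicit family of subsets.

Initial family (5 sets): { ∅, {d,e}, {c,d,e}, {a,b,d,e}, S }.
Pass 1: 3 new —
  {c}  = ᶜ of {a,b,d,e}
  {a,b}  = ᶜ of {c,d,e}
  {a,b,c}  = ᶜ of {d,e}
  [8 total]
Pass 2: closed — nothing new.

Therefore σ(𝒢) = { ∅, {c}, {a,b}, {d,e}, {a,b,c}, {c,d,e}, {a,b,d,e}, S } (|σ(𝒢)| = 8).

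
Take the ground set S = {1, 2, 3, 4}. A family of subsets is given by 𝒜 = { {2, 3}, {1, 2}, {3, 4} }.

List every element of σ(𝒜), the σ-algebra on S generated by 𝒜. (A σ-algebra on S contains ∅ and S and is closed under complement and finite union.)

Take S₀ = 𝒜 ∪ {∅, S} = { {}, {1, 2}, {2, 3}, {3, 4}, S }.
Round 1. New:
  {1, 4}  = {2, 3}ᶜ
  {1, 2, 3}  = {2, 3} ∪ {1, 2}
  {2, 3, 4}  = {3, 4} ∪ {2, 3}
  [8 total]
Round 2 (4 new):
  {1}  = {2, 3, 4}ᶜ
  {4}  = {1, 2, 3}ᶜ
  {1, 2, 4}  = {1, 4} ∪ {1, 2}
  {1, 3, 4}  = {3, 4} ∪ {1, 4}
  [12 total]
Round 3: 2 new —
  {2}  = {1, 3, 4}ᶜ
  {3}  = {1, 2, 4}ᶜ
  [14 total]
Round 4: 2 new —
  {1, 3}  = {3} ∪ {1}
  {2, 4}  = {4} ∪ {2}
  [16 total]
Round 5 adds nothing — fixpoint reached.

Hence σ(𝒜) has 16 members: { {}, {1}, {2}, {3}, {4}, {1, 2}, {1, 3}, {1, 4}, {2, 3}, {2, 4}, {3, 4}, {1, 2, 3}, {1, 2, 4}, {1, 3, 4}, {2, 3, 4}, S }.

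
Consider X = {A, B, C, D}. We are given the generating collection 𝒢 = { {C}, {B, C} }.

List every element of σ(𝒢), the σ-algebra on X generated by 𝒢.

σ(𝒢) (8 sets): { {}, {B}, {C}, {A, D}, {B, C}, {A, B, D}, {A, C, D}, X }

Derivation:
Begin from { {}, {C}, {B, C}, X } (that is, 𝒢 plus ∅ and X).
Round 1: 2 new —
  {A, D}  = X∖{B, C}
  {A, B, D}  = X∖{C}
Round 2: +1 →
  {A, C, D}  = {C} ∪ {A, D}
Round 3 (1 new):
  {B}  = X∖{A, C, D}
After Round 4 the family is unchanged; done.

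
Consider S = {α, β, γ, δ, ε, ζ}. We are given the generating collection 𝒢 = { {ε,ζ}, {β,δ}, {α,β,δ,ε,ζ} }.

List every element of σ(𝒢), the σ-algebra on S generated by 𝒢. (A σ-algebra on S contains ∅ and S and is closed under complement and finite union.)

Start: 𝒢 ∪ {∅, S} = { {}, {β,δ}, {ε,ζ}, {α,β,δ,ε,ζ}, S }.
Iteration 1 adds 4:
  {γ}  = S∖{α,β,δ,ε,ζ}
  {α,β,γ,δ}  = S∖{ε,ζ}
  {α,γ,ε,ζ}  = S∖{β,δ}
  {β,δ,ε,ζ}  = {ε,ζ} ∪ {β,δ}
Iteration 2: 4 new —
  {α,γ}  = S∖{β,δ,ε,ζ}
  {β,γ,δ}  = {γ} ∪ {β,δ}
  {γ,ε,ζ}  = {ε,ζ} ∪ {γ}
  {β,γ,δ,ε,ζ}  = {γ} ∪ {β,δ,ε,ζ}
Iteration 3: +3 →
  {α}  = S∖{β,γ,δ,ε,ζ}
  {α,β,δ}  = S∖{γ,ε,ζ}
  {α,ε,ζ}  = S∖{β,γ,δ}
Iteration 4: closed — nothing new.

σ(𝒢) = { {}, {α}, {γ}, {α,γ}, {β,δ}, {ε,ζ}, {α,β,δ}, {α,ε,ζ}, {β,γ,δ}, {γ,ε,ζ}, {α,β,γ,δ}, {α,γ,ε,ζ}, {β,δ,ε,ζ}, {α,β,δ,ε,ζ}, {β,γ,δ,ε,ζ}, S }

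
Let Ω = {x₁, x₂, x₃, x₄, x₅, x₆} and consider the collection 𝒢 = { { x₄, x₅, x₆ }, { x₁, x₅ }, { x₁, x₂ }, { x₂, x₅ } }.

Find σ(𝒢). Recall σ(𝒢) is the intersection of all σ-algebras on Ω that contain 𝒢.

Answer: σ(𝒢) = { {}, { x₁ }, { x₂ }, { x₃ }, { x₅ }, { x₁, x₂ }, { x₁, x₃ }, { x₁, x₅ }, { x₂, x₃ }, { x₂, x₅ }, { x₃, x₅ }, { x₄, x₆ }, { x₁, x₂, x₃ }, { x₁, x₂, x₅ }, { x₁, x₃, x₅ }, { x₁, x₄, x₆ }, { x₂, x₃, x₅ }, { x₂, x₄, x₆ }, { x₃, x₄, x₆ }, { x₄, x₅, x₆ }, { x₁, x₂, x₃, x₅ }, { x₁, x₂, x₄, x₆ }, { x₁, x₃, x₄, x₆ }, { x₁, x₄, x₅, x₆ }, { x₂, x₃, x₄, x₆ }, { x₂, x₄, x₅, x₆ }, { x₃, x₄, x₅, x₆ }, { x₁, x₂, x₃, x₄, x₆ }, { x₁, x₂, x₄, x₅, x₆ }, { x₁, x₃, x₄, x₅, x₆ }, { x₂, x₃, x₄, x₅, x₆ }, Ω }

Derivation:
Take S₀ = 𝒢 ∪ {∅, Ω} = { {}, { x₁, x₂ }, { x₁, x₅ }, { x₂, x₅ }, { x₄, x₅, x₆ }, Ω }.
Pass 1 (8 new):
  { x₁, x₂, x₃ }  = Ω∖{ x₄, x₅, x₆ }
  { x₁, x₂, x₅ }  = { x₂, x₅ } ∪ { x₁, x₂ }
  { x₁, x₃, x₄, x₆ }  = Ω∖{ x₂, x₅ }
  { x₁, x₄, x₅, x₆ }  = { x₁, x₅ } ∪ { x₄, x₅, x₆ }
  { x₂, x₃, x₄, x₆ }  = Ω∖{ x₁, x₅ }
  { x₂, x₄, x₅, x₆ }  = { x₂, x₅ } ∪ { x₄, x₅, x₆ }
  { x₃, x₄, x₅, x₆ }  = Ω∖{ x₁, x₂ }
  { x₁, x₂, x₄, x₅, x₆ }  = { x₁, x₂ } ∪ { x₄, x₅, x₆ }
  (now 14)
Pass 2 adds 8:
  { x₃ }  = Ω∖{ x₁, x₂, x₄, x₅, x₆ }
  { x₁, x₃ }  = Ω∖{ x₂, x₄, x₅, x₆ }
  { x₂, x₃ }  = Ω∖{ x₁, x₄, x₅, x₆ }
  { x₃, x₄, x₆ }  = Ω∖{ x₁, x₂, x₅ }
  { x₁, x₂, x₃, x₅ }  = { x₂, x₅ } ∪ { x₁, x₂, x₃ }
  { x₁, x₂, x₃, x₄, x₆ }  = { x₁, x₂, x₃ } ∪ { x₂, x₃, x₄, x₆ }
  { x₁, x₃, x₄, x₅, x₆ }  = { x₃, x₄, x₅, x₆ } ∪ { x₁, x₄, x₅, x₆ }
  { x₂, x₃, x₄, x₅, x₆ }  = { x₂, x₅ } ∪ { x₃, x₄, x₅, x₆ }
  (now 22)
Pass 3 adds 6:
  { x₁ }  = Ω∖{ x₂, x₃, x₄, x₅, x₆ }
  { x₂ }  = Ω∖{ x₁, x₃, x₄, x₅, x₆ }
  { x₅ }  = Ω∖{ x₁, x₂, x₃, x₄, x₆ }
  { x₄, x₆ }  = Ω∖{ x₁, x₂, x₃, x₅ }
  { x₁, x₃, x₅ }  = { x₁, x₃ } ∪ { x₁, x₅ }
  { x₂, x₃, x₅ }  = { x₂, x₅ } ∪ { x₃ }
  (now 28)
Pass 4 (4 new):
  { x₃, x₅ }  = { x₅ } ∪ { x₃ }
  { x₁, x₄, x₆ }  = Ω∖{ x₂, x₃, x₅ }
  { x₂, x₄, x₆ }  = Ω∖{ x₁, x₃, x₅ }
  { x₁, x₂, x₄, x₆ }  = { x₁, x₂ } ∪ { x₄, x₆ }
  (now 32)
Pass 5: already closed under ᶜ and ∪.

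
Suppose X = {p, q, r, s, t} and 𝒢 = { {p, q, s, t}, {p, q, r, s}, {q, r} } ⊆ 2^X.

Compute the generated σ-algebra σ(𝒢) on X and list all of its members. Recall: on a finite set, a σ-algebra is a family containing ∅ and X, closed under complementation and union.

σ(𝒢) = { {}, {q}, {r}, {t}, {p, s}, {q, r}, {q, t}, {r, t}, {p, q, s}, {p, r, s}, {p, s, t}, {q, r, t}, {p, q, r, s}, {p, q, s, t}, {p, r, s, t}, X }

Check:
Begin from { {}, {q, r}, {p, q, r, s}, {p, q, s, t}, X } (that is, 𝒢 plus ∅ and X).
Step 1 (3 new):
  {r}  = complement {p, q, s, t}
  {t}  = complement {p, q, r, s}
  {p, s, t}  = complement {q, r}
Step 2. New:
  {r, t}  = {r} ∪ {t}
  {q, r, t}  = {q, r} ∪ {t}
  {p, r, s, t}  = {p, s, t} ∪ {r}
Step 3 adds 3:
  {q}  = complement {p, r, s, t}
  {p, s}  = complement {q, r, t}
  {p, q, s}  = complement {r, t}
Step 4: 2 new —
  {q, t}  = {q} ∪ {t}
  {p, r, s}  = {r} ∪ {p, s}
Step 5: stable.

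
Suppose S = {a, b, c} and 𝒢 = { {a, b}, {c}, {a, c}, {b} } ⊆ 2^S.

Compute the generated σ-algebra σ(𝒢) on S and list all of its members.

Initial family (6 sets): { {}, {b}, {c}, {a, b}, {a, c}, S }.
Round 1: 1 new —
  {b, c}  = {c} ∪ {b}
  (now 7)
Round 2. New:
  {a}  = {b, c}ᶜ
  (now 8)
After Round 3 the family is unchanged; done.

|σ(𝒢)| = 8.  σ(𝒢) = { {}, {a}, {b}, {c}, {a, b}, {a, c}, {b, c}, S }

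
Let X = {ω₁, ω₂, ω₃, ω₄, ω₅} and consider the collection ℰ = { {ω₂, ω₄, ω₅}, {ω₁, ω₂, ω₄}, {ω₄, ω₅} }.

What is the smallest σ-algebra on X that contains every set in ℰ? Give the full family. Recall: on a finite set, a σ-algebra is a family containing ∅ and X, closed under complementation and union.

|σ(ℰ)| = 32.  σ(ℰ) = { {}, {ω₁}, {ω₂}, {ω₃}, {ω₄}, {ω₅}, {ω₁, ω₂}, {ω₁, ω₃}, {ω₁, ω₄}, {ω₁, ω₅}, {ω₂, ω₃}, {ω₂, ω₄}, {ω₂, ω₅}, {ω₃, ω₄}, {ω₃, ω₅}, {ω₄, ω₅}, {ω₁, ω₂, ω₃}, {ω₁, ω₂, ω₄}, {ω₁, ω₂, ω₅}, {ω₁, ω₃, ω₄}, {ω₁, ω₃, ω₅}, {ω₁, ω₄, ω₅}, {ω₂, ω₃, ω₄}, {ω₂, ω₃, ω₅}, {ω₂, ω₄, ω₅}, {ω₃, ω₄, ω₅}, {ω₁, ω₂, ω₃, ω₄}, {ω₁, ω₂, ω₃, ω₅}, {ω₁, ω₂, ω₄, ω₅}, {ω₁, ω₃, ω₄, ω₅}, {ω₂, ω₃, ω₄, ω₅}, X }

Trace:
Initial family (5 sets): { {}, {ω₄, ω₅}, {ω₁, ω₂, ω₄}, {ω₂, ω₄, ω₅}, X }.
Round 1 (4 new):
  {ω₁, ω₃}  = X∖{ω₂, ω₄, ω₅}
  {ω₃, ω₅}  = X∖{ω₁, ω₂, ω₄}
  {ω₁, ω₂, ω₃}  = X∖{ω₄, ω₅}
  {ω₁, ω₂, ω₄, ω₅}  = {ω₄, ω₅} ∪ {ω₁, ω₂, ω₄}
  [9 total]
Round 2. New:
  {ω₃}  = X∖{ω₁, ω₂, ω₄, ω₅}
  {ω₁, ω₃, ω₅}  = {ω₁, ω₃} ∪ {ω₃, ω₅}
  {ω₃, ω₄, ω₅}  = {ω₄, ω₅} ∪ {ω₃, ω₅}
  {ω₁, ω₂, ω₃, ω₄}  = {ω₁, ω₂, ω₃} ∪ {ω₁, ω₂, ω₄}
  {ω₁, ω₂, ω₃, ω₅}  = {ω₁, ω₂, ω₃} ∪ {ω₃, ω₅}
  {ω₁, ω₃, ω₄, ω₅}  = {ω₄, ω₅} ∪ {ω₁, ω₃}
  {ω₂, ω₃, ω₄, ω₅}  = {ω₃, ω₅} ∪ {ω₂, ω₄, ω₅}
  [16 total]
Round 3 adds 6:
  {ω₁}  = X∖{ω₂, ω₃, ω₄, ω₅}
  {ω₂}  = X∖{ω₁, ω₃, ω₄, ω₅}
  {ω₄}  = X∖{ω₁, ω₂, ω₃, ω₅}
  {ω₅}  = X∖{ω₁, ω₂, ω₃, ω₄}
  {ω₁, ω₂}  = X∖{ω₃, ω₄, ω₅}
  {ω₂, ω₄}  = X∖{ω₁, ω₃, ω₅}
  [22 total]
Round 4 (10 new):
  {ω₁, ω₄}  = {ω₄} ∪ {ω₁}
  {ω₁, ω₅}  = {ω₅} ∪ {ω₁}
  {ω₂, ω₃}  = {ω₂} ∪ {ω₃}
  {ω₂, ω₅}  = {ω₂} ∪ {ω₅}
  {ω₃, ω₄}  = {ω₃} ∪ {ω₄}
  {ω₁, ω₂, ω₅}  = {ω₁, ω₂} ∪ {ω₅}
  {ω₁, ω₃, ω₄}  = {ω₁, ω₃} ∪ {ω₄}
  {ω₁, ω₄, ω₅}  = {ω₄, ω₅} ∪ {ω₁}
  {ω₂, ω₃, ω₄}  = {ω₃} ∪ {ω₂, ω₄}
  {ω₂, ω₃, ω₅}  = {ω₂} ∪ {ω₃, ω₅}
  [32 total]
Round 5: closed — nothing new.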